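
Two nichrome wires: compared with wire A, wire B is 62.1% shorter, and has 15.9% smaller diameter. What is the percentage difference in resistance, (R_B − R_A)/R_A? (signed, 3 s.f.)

-46.4%

R ∝ L/d², so R_B/R_A = (1 − 62.1/100) × (1 − 15.9/100)⁻²
= 0.379 × 1.414 = 0.5359
(R_B − R_A)/R_A = 0.5359 − 1 = -46.4%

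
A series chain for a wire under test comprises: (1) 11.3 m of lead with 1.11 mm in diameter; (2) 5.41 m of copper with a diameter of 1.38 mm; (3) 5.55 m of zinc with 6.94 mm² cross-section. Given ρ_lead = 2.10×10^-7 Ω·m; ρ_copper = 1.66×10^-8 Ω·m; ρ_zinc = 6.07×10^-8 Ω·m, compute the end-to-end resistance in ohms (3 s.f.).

Seg 1: A = π(d/2)² = π(5.5500e-04 m)² = 9.677e-07 m²
R_1 = (2.10×10^-7)(11.3)/(9.677e-07) = 2.452 Ω
Seg 2: A = π(d/2)² = π(6.9000e-04 m)² = 1.496e-06 m²
R_2 = (1.66×10^-8)(5.41)/(1.496e-06) = 0.06004 Ω
Seg 3: A = 6.94 mm² = 6.940e-06 m²
R_3 = (6.07×10^-8)(5.55)/(6.940e-06) = 0.04854 Ω
R_total = R_1 + R_2 + R_3 = 2.56 Ω

2.56 Ω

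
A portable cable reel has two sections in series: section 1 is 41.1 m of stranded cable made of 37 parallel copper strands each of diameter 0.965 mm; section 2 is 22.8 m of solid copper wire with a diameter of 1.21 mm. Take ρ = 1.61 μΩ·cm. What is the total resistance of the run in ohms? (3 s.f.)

ρ = 1.61 μΩ·cm = 1.61×10^-8 Ω·m
Section 1: A_strand = π(4.8250e-04)² = 7.314e-07 m²; R₁ = ρL/(N·A_s) = (1.61×10^-8)(41.1)/(37×7.314e-07) = 0.02445 Ω
Section 2: A = π(d/2)² = π(6.0500e-04 m)² = 1.150e-06 m²
R₂ = (1.61×10^-8)(22.8)/(1.150e-06) = 0.3192 Ω
R = R₁ + R₂ = 0.344 Ω

0.344 Ω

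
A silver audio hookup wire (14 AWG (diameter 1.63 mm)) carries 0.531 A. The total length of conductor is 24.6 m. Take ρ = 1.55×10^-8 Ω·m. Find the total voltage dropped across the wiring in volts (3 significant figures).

A = π(1.63/2 mm)² = π(8.1500e-04 m)² = 2.087e-06 m²
R = ρL/A = (1.55×10^-8)(24.6)/(2.087e-06) = 0.1827 Ω
V = IR = 0.531 × 0.1827 = 0.0970 V

0.0970 V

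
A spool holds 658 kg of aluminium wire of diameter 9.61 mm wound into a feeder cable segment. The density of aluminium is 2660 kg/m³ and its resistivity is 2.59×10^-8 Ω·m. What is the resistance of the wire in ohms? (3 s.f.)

1.22 Ω

A = π(d/2)² = π(4.8050e-03 m)² = 7.2533e-05 m²
L = m/(density·A) = 658/(2660×7.2533e-05) = 3410 m
R = ρL/A = (2.59×10^-8)(3410)/(7.2533e-05) = 1.22 Ω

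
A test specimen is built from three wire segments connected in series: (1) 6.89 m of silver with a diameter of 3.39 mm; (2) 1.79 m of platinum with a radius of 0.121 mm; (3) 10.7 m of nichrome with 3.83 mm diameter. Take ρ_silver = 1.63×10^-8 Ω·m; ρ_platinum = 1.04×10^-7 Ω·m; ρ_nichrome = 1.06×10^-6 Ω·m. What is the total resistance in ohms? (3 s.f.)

Seg 1: A = π(d/2)² = π(1.6950e-03 m)² = 9.026e-06 m²
R_1 = (1.63×10^-8)(6.89)/(9.026e-06) = 0.01244 Ω
Seg 2: A = πr² = π(1.2100e-04 m)² = 4.600e-08 m²
R_2 = (1.04×10^-7)(1.79)/(4.600e-08) = 4.047 Ω
Seg 3: A = π(d/2)² = π(1.9150e-03 m)² = 1.152e-05 m²
R_3 = (1.06×10^-6)(10.7)/(1.152e-05) = 0.9845 Ω
R_total = R_1 + R_2 + R_3 = 5.04 Ω

5.04 Ω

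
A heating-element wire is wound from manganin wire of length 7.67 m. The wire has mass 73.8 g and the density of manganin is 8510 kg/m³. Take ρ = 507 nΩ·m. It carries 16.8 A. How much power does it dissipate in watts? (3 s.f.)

ρ = 507 nΩ·m = 5.07×10^-7 Ω·m
A = m/(density·L) = 0.0738/(8510×7.67) = 1.1307e-06 m²
R = ρL/A = (5.07×10^-7)(7.67)/(1.1307e-06) = 3.439 Ω
P = I²R = (16.8)² × 3.439 = 971 W

971 W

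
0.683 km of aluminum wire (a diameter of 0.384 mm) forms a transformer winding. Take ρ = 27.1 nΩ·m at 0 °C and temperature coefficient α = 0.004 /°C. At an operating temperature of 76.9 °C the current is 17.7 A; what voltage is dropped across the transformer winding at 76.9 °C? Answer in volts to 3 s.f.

3700 V

ρ = 27.1 nΩ·m = 2.71×10^-8 Ω·m
A = π(d/2)² = π(1.9200e-04 m)² = 1.158e-07 m²
R₍0₎ = ρL/A = (2.71×10^-8)(683)/(1.158e-07) = 159.8 Ω
R₍76.9₎ = R₍0₎(1 + αΔT) = 159.8 × (1 + 0.004×76.9) = 209 Ω
V = IR = 17.7 × 209 = 3700 V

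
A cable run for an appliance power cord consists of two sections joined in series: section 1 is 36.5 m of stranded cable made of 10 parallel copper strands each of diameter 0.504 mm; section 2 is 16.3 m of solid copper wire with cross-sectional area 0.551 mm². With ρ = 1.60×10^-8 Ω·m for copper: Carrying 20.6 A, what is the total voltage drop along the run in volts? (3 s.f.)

Section 1: A_strand = π(2.5200e-04)² = 1.995e-07 m²; R₁ = ρL/(N·A_s) = (1.60×10^-8)(36.5)/(10×1.995e-07) = 0.2927 Ω
Section 2: A = 0.551 mm² = 5.510e-07 m²
R₂ = (1.60×10^-8)(16.3)/(5.510e-07) = 0.4733 Ω
R = R₁ + R₂ = 0.766 Ω
V = IR = 20.6 × 0.766 = 15.8 V

15.8 V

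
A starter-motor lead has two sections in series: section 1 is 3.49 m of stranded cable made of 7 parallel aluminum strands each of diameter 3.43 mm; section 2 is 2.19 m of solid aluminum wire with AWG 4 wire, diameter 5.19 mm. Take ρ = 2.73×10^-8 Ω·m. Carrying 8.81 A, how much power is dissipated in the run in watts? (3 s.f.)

Section 1: A_strand = π(1.7150e-03)² = 9.240e-06 m²; R₁ = ρL/(N·A_s) = (2.73×10^-8)(3.49)/(7×9.240e-06) = 0.001473 Ω
Section 2: A = π(5.19/2 mm)² = π(2.5950e-03 m)² = 2.116e-05 m²
R₂ = (2.73×10^-8)(2.19)/(2.116e-05) = 0.002826 Ω
R = R₁ + R₂ = 0.004299 Ω
P = I²R = (8.81)² × 0.004299 = 0.334 W

0.334 W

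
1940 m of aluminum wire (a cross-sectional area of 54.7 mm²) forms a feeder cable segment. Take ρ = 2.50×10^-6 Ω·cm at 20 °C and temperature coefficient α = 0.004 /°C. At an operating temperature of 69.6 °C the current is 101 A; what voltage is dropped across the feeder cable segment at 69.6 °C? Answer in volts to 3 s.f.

107 V

ρ = 2.50×10^-6 Ω·cm = 2.50×10^-8 Ω·m
A = 54.7 mm² = 5.470e-05 m²
R₍20₎ = ρL/A = (2.50×10^-8)(1940)/(5.470e-05) = 0.8867 Ω
R₍69.6₎ = R₍20₎(1 + αΔT) = 0.8867 × (1 + 0.004×49.6) = 1.063 Ω
V = IR = 101 × 1.063 = 107 V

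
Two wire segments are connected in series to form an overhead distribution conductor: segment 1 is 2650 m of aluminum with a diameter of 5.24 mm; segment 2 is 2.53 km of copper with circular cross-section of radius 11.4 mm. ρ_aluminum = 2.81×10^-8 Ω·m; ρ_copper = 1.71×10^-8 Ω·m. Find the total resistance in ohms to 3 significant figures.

Segment 1: A = π(d/2)² = π(2.6200e-03 m)² = 2.157e-05 m²
R₁ = ρL/A = (2.81×10^-8)(2650)/(2.157e-05) = 3.453 Ω
Segment 2: A = πr² = π(1.1400e-02 m)² = 4.083e-04 m²
R₂ = (1.71×10^-8)(2530)/(4.083e-04) = 0.106 Ω
R = R₁ + R₂ = 3.56 Ω

3.56 Ω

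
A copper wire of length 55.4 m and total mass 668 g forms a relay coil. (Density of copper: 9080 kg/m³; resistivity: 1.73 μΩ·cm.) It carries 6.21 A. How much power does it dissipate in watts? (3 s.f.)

ρ = 1.73 μΩ·cm = 1.73×10^-8 Ω·m
A = m/(density·L) = 0.668/(9080×55.4) = 1.3279e-06 m²
R = ρL/A = (1.73×10^-8)(55.4)/(1.3279e-06) = 0.7217 Ω
P = I²R = (6.21)² × 0.7217 = 27.8 W

27.8 W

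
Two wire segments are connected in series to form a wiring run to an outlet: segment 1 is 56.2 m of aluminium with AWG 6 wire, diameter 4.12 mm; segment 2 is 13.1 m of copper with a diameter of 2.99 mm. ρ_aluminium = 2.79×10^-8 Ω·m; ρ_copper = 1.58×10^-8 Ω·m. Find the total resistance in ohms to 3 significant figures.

0.147 Ω

Segment 1: A = π(4.12/2 mm)² = π(2.0600e-03 m)² = 1.333e-05 m²
R₁ = ρL/A = (2.79×10^-8)(56.2)/(1.333e-05) = 0.1176 Ω
Segment 2: A = π(d/2)² = π(1.4950e-03 m)² = 7.022e-06 m²
R₂ = (1.58×10^-8)(13.1)/(7.022e-06) = 0.02948 Ω
R = R₁ + R₂ = 0.147 Ω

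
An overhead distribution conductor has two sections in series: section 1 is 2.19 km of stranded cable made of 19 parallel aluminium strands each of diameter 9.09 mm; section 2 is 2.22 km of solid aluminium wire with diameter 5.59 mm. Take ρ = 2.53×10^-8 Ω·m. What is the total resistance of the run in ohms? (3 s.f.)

2.33 Ω

Section 1: A_strand = π(4.5450e-03)² = 6.490e-05 m²; R₁ = ρL/(N·A_s) = (2.53×10^-8)(2190)/(19×6.490e-05) = 0.04494 Ω
Section 2: A = π(d/2)² = π(2.7950e-03 m)² = 2.454e-05 m²
R₂ = (2.53×10^-8)(2220)/(2.454e-05) = 2.289 Ω
R = R₁ + R₂ = 2.33 Ω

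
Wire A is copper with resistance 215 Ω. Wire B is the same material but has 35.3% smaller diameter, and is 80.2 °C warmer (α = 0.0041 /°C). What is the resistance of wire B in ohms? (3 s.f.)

682 Ω

R ∝ ρL/d² with ρ ∝ (1+αΔT), so R_B/R_A = (1 − 35.3/100)⁻² × (1 + 0.0041×80.2)
= 2.389 × 1.329 = 3.174
R_B = 3.174 × 215 = 682 Ω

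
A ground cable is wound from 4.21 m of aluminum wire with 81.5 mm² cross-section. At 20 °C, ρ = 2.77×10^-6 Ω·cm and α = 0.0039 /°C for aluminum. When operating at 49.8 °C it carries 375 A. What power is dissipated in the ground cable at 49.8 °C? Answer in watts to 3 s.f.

225 W

ρ = 2.77×10^-6 Ω·cm = 2.77×10^-8 Ω·m
A = 81.5 mm² = 8.150e-05 m²
R₍20₎ = ρL/A = (2.77×10^-8)(4.21)/(8.150e-05) = 0.001431 Ω
R₍49.8₎ = R₍20₎(1 + αΔT) = 0.001431 × (1 + 0.0039×29.8) = 0.001597 Ω
P = I²R = (375)² × 0.001597 = 225 W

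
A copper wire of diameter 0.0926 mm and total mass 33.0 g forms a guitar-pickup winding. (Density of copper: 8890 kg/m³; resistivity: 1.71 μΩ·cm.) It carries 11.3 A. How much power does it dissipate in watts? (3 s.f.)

ρ = 1.71 μΩ·cm = 1.71×10^-8 Ω·m
A = π(d/2)² = π(4.6300e-05 m)² = 6.7346e-09 m²
L = m/(density·A) = 0.033/(8890×6.7346e-09) = 551.2 m
R = ρL/A = (1.71×10^-8)(551.2)/(6.7346e-09) = 1400 Ω
P = I²R = (11.3)² × 1400 = 1.79×10^5 W

1.79×10^5 W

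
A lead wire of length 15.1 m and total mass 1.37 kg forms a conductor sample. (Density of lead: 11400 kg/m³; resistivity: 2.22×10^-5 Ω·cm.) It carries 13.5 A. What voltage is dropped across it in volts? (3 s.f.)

5.69 V

ρ = 2.22×10^-5 Ω·cm = 2.22×10^-7 Ω·m
A = m/(density·L) = 1.37/(11400×15.1) = 7.9586e-06 m²
R = ρL/A = (2.22×10^-7)(15.1)/(7.9586e-06) = 0.4212 Ω
V = IR = 13.5 × 0.4212 = 5.69 V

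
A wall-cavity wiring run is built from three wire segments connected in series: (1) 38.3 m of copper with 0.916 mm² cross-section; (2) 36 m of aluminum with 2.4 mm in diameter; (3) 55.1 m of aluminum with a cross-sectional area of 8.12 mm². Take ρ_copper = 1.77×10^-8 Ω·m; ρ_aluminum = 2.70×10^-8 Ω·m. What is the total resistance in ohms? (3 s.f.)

1.14 Ω

Seg 1: A = 0.916 mm² = 9.160e-07 m²
R_1 = (1.77×10^-8)(38.3)/(9.160e-07) = 0.7401 Ω
Seg 2: A = π(d/2)² = π(1.2000e-03 m)² = 4.524e-06 m²
R_2 = (2.70×10^-8)(36)/(4.524e-06) = 0.2149 Ω
Seg 3: A = 8.12 mm² = 8.120e-06 m²
R_3 = (2.70×10^-8)(55.1)/(8.120e-06) = 0.1832 Ω
R_total = R_1 + R_2 + R_3 = 1.14 Ω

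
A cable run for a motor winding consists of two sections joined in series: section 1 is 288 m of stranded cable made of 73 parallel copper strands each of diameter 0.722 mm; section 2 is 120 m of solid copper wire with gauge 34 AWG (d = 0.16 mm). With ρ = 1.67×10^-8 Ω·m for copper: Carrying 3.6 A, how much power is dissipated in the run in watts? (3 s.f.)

Section 1: A_strand = π(3.6100e-04)² = 4.094e-07 m²; R₁ = ρL/(N·A_s) = (1.67×10^-8)(288)/(73×4.094e-07) = 0.1609 Ω
Section 2: A = π(0.16/2 mm)² = π(8.0000e-05 m)² = 2.011e-08 m²
R₂ = (1.67×10^-8)(120)/(2.011e-08) = 99.67 Ω
R = R₁ + R₂ = 99.83 Ω
P = I²R = (3.6)² × 99.83 = 1290 W

1290 W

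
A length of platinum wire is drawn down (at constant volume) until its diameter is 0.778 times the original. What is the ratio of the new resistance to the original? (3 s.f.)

2.73

Volume constant ⇒ L' = L/r² with r = 0.778. R' = ρL'/A' = ρ(L/r²)/(πr²d₀²/4) = R/r⁴.
Factor = 2.73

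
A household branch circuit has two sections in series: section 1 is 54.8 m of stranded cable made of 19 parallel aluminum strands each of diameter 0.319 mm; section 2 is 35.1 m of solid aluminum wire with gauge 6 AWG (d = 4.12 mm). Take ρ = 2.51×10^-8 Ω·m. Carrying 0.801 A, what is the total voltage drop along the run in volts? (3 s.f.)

0.778 V

Section 1: A_strand = π(1.5950e-04)² = 7.992e-08 m²; R₁ = ρL/(N·A_s) = (2.51×10^-8)(54.8)/(19×7.992e-08) = 0.9058 Ω
Section 2: A = π(4.12/2 mm)² = π(2.0600e-03 m)² = 1.333e-05 m²
R₂ = (2.51×10^-8)(35.1)/(1.333e-05) = 0.06608 Ω
R = R₁ + R₂ = 0.9719 Ω
V = IR = 0.801 × 0.9719 = 0.778 V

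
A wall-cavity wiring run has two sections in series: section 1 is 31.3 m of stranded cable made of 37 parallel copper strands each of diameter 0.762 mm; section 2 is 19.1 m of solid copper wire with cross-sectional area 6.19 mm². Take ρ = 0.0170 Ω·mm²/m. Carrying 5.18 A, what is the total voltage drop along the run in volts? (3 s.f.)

0.435 V

ρ = 0.0170 Ω·mm²/m = 1.70×10^-8 Ω·m
Section 1: A_strand = π(3.8100e-04)² = 4.560e-07 m²; R₁ = ρL/(N·A_s) = (1.70×10^-8)(31.3)/(37×4.560e-07) = 0.03153 Ω
Section 2: A = 6.19 mm² = 6.190e-06 m²
R₂ = (1.70×10^-8)(19.1)/(6.190e-06) = 0.05246 Ω
R = R₁ + R₂ = 0.08399 Ω
V = IR = 5.18 × 0.08399 = 0.435 V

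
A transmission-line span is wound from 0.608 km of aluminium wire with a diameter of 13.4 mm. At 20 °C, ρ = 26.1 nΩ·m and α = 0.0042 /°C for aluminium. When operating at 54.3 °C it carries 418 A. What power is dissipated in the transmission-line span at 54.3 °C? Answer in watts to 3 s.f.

22500 W

ρ = 26.1 nΩ·m = 2.61×10^-8 Ω·m
A = π(d/2)² = π(6.7000e-03 m)² = 1.410e-04 m²
R₍20₎ = ρL/A = (2.61×10^-8)(608)/(1.410e-04) = 0.1125 Ω
R₍54.3₎ = R₍20₎(1 + αΔT) = 0.1125 × (1 + 0.0042×34.3) = 0.1287 Ω
P = I²R = (418)² × 0.1287 = 22500 W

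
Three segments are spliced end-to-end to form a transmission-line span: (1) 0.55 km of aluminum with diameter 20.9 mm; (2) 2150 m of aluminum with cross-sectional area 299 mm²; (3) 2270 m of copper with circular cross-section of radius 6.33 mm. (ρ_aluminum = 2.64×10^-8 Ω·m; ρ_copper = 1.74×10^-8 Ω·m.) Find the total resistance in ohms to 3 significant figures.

Seg 1: A = π(d/2)² = π(1.0450e-02 m)² = 3.431e-04 m²
R_1 = (2.64×10^-8)(550)/(3.431e-04) = 0.04232 Ω
Seg 2: A = 299 mm² = 2.990e-04 m²
R_2 = (2.64×10^-8)(2150)/(2.990e-04) = 0.1898 Ω
Seg 3: A = πr² = π(6.3300e-03 m)² = 1.259e-04 m²
R_3 = (1.74×10^-8)(2270)/(1.259e-04) = 0.3138 Ω
R_total = R_1 + R_2 + R_3 = 0.546 Ω

0.546 Ω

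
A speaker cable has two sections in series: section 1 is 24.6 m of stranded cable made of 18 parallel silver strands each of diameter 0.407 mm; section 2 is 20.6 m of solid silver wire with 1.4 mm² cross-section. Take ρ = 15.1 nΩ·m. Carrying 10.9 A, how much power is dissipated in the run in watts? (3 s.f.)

ρ = 15.1 nΩ·m = 1.51×10^-8 Ω·m
Section 1: A_strand = π(2.0350e-04)² = 1.301e-07 m²; R₁ = ρL/(N·A_s) = (1.51×10^-8)(24.6)/(18×1.301e-07) = 0.1586 Ω
Section 2: A = 1.4 mm² = 1.400e-06 m²
R₂ = (1.51×10^-8)(20.6)/(1.400e-06) = 0.2222 Ω
R = R₁ + R₂ = 0.3808 Ω
P = I²R = (10.9)² × 0.3808 = 45.2 W

45.2 W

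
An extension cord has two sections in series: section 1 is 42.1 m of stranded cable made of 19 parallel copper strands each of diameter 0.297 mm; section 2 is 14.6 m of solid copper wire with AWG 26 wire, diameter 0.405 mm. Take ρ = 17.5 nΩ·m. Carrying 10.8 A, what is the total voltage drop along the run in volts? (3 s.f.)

ρ = 17.5 nΩ·m = 1.75×10^-8 Ω·m
Section 1: A_strand = π(1.4850e-04)² = 6.928e-08 m²; R₁ = ρL/(N·A_s) = (1.75×10^-8)(42.1)/(19×6.928e-08) = 0.5597 Ω
Section 2: A = π(0.405/2 mm)² = π(2.0250e-04 m)² = 1.288e-07 m²
R₂ = (1.75×10^-8)(14.6)/(1.288e-07) = 1.983 Ω
R = R₁ + R₂ = 2.543 Ω
V = IR = 10.8 × 2.543 = 27.5 V

27.5 V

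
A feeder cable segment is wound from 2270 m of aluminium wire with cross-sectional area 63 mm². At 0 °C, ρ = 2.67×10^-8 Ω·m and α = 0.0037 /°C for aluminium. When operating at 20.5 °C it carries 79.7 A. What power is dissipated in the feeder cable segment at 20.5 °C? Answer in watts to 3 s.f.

A = 63 mm² = 6.300e-05 m²
R₍0₎ = ρL/A = (2.67×10^-8)(2270)/(6.300e-05) = 0.962 Ω
R₍20.5₎ = R₍0₎(1 + αΔT) = 0.962 × (1 + 0.0037×20.5) = 1.035 Ω
P = I²R = (79.7)² × 1.035 = 6570 W

6570 W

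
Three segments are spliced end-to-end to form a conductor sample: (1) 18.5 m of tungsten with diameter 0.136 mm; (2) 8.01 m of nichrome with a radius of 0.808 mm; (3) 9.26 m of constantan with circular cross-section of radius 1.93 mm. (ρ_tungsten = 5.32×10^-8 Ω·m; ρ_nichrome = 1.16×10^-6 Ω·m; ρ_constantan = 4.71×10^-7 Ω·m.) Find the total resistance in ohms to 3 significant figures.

72.7 Ω

Seg 1: A = π(d/2)² = π(6.8000e-05 m)² = 1.453e-08 m²
R_1 = (5.32×10^-8)(18.5)/(1.453e-08) = 67.75 Ω
Seg 2: A = πr² = π(8.0800e-04 m)² = 2.051e-06 m²
R_2 = (1.16×10^-6)(8.01)/(2.051e-06) = 4.53 Ω
Seg 3: A = πr² = π(1.9300e-03 m)² = 1.170e-05 m²
R_3 = (4.71×10^-7)(9.26)/(1.170e-05) = 0.3727 Ω
R_total = R_1 + R_2 + R_3 = 72.7 Ω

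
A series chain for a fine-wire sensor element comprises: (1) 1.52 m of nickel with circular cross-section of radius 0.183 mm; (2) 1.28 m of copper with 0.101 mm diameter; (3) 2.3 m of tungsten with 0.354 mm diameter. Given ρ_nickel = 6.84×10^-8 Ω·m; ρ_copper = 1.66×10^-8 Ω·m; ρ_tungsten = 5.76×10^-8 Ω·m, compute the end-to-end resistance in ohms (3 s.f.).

Seg 1: A = πr² = π(1.8300e-04 m)² = 1.052e-07 m²
R_1 = (6.84×10^-8)(1.52)/(1.052e-07) = 0.9882 Ω
Seg 2: A = π(d/2)² = π(5.0500e-05 m)² = 8.012e-09 m²
R_2 = (1.66×10^-8)(1.28)/(8.012e-09) = 2.652 Ω
Seg 3: A = π(d/2)² = π(1.7700e-04 m)² = 9.842e-08 m²
R_3 = (5.76×10^-8)(2.3)/(9.842e-08) = 1.346 Ω
R_total = R_1 + R_2 + R_3 = 4.99 Ω

4.99 Ω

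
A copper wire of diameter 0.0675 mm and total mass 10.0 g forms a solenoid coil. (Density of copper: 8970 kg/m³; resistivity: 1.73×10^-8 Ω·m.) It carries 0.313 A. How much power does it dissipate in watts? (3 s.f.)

148 W

A = π(d/2)² = π(3.3750e-05 m)² = 3.5785e-09 m²
L = m/(density·A) = 0.01/(8970×3.5785e-09) = 311.5 m
R = ρL/A = (1.73×10^-8)(311.5)/(3.5785e-09) = 1506 Ω
P = I²R = (0.313)² × 1506 = 148 W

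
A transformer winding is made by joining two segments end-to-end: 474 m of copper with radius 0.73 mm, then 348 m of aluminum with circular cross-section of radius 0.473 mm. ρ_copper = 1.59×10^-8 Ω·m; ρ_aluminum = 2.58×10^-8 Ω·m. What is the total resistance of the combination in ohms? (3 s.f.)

Segment 1: A = πr² = π(7.3000e-04 m)² = 1.674e-06 m²
R₁ = ρL/A = (1.59×10^-8)(474)/(1.674e-06) = 4.502 Ω
Segment 2: A = πr² = π(4.7300e-04 m)² = 7.029e-07 m²
R₂ = (2.58×10^-8)(348)/(7.029e-07) = 12.77 Ω
R = R₁ + R₂ = 17.3 Ω

17.3 Ω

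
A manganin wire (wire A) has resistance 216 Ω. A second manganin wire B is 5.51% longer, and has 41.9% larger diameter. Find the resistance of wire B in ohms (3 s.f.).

R ∝ L/d², so R_B/R_A = (1 + 5.51/100) × (1 + 41.9/100)⁻²
= 1.055 × 0.4966 = 0.524
R_B = 0.524 × 216 = 113 Ω

113 Ω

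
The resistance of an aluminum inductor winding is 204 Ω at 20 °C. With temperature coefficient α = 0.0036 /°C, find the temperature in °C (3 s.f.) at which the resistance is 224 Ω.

47.2 °C

R = R₀(1 + α(T − T₀)) ⇒ T = T₀ + (R/R₀ − 1)/α
T = 20 + (224/204 − 1)/0.0036 = 20 + (0.09804)/0.0036 = 47.2 °C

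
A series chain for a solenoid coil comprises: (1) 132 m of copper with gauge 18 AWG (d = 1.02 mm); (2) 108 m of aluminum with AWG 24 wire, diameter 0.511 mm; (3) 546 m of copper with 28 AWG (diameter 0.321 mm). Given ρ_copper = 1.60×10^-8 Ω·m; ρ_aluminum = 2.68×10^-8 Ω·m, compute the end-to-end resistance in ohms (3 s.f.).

125 Ω

Seg 1: A = π(1.02/2 mm)² = π(5.1000e-04 m)² = 8.171e-07 m²
R_1 = (1.60×10^-8)(132)/(8.171e-07) = 2.585 Ω
Seg 2: A = π(0.511/2 mm)² = π(2.5550e-04 m)² = 2.051e-07 m²
R_2 = (2.68×10^-8)(108)/(2.051e-07) = 14.11 Ω
Seg 3: A = π(0.321/2 mm)² = π(1.6050e-04 m)² = 8.093e-08 m²
R_3 = (1.60×10^-8)(546)/(8.093e-08) = 107.9 Ω
R_total = R_1 + R_2 + R_3 = 125 Ω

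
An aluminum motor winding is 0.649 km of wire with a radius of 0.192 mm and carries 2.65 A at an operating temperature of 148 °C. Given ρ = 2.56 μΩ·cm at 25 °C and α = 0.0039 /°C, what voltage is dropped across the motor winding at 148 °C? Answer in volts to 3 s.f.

ρ = 2.56 μΩ·cm = 2.56×10^-8 Ω·m
A = πr² = π(1.9200e-04 m)² = 1.158e-07 m²
R₍25₎ = ρL/A = (2.56×10^-8)(649)/(1.158e-07) = 143.5 Ω
R₍148₎ = R₍25₎(1 + αΔT) = 143.5 × (1 + 0.0039×123) = 212.3 Ω
V = IR = 2.65 × 212.3 = 563 V

563 V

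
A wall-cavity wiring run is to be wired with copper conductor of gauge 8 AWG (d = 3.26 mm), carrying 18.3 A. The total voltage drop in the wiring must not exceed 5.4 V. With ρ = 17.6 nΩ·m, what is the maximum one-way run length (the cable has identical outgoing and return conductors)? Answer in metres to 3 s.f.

70.0 m

ρ = 17.6 nΩ·m = 1.76×10^-8 Ω·m
A = π(3.26/2 mm)² = π(1.6300e-03 m)² = 8.347e-06 m²
L_max = V_max·A/(2·ρI) = (5.4)(8.347e-06)/(2×1.76×10^-8×18.3) = 70.0 m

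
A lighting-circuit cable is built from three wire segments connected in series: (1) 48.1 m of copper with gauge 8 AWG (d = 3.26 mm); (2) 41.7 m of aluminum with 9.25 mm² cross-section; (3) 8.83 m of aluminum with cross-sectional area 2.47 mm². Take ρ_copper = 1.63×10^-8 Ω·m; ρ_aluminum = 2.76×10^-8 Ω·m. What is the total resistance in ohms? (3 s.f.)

0.317 Ω

Seg 1: A = π(3.26/2 mm)² = π(1.6300e-03 m)² = 8.347e-06 m²
R_1 = (1.63×10^-8)(48.1)/(8.347e-06) = 0.09393 Ω
Seg 2: A = 9.25 mm² = 9.250e-06 m²
R_2 = (2.76×10^-8)(41.7)/(9.250e-06) = 0.1244 Ω
Seg 3: A = 2.47 mm² = 2.470e-06 m²
R_3 = (2.76×10^-8)(8.83)/(2.470e-06) = 0.09867 Ω
R_total = R_1 + R_2 + R_3 = 0.317 Ω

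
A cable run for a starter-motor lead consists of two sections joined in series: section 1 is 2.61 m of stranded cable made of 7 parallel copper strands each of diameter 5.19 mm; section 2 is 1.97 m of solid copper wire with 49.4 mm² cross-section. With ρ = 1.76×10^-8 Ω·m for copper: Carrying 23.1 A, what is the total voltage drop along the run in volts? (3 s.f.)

0.0234 V

Section 1: A_strand = π(2.5950e-03)² = 2.116e-05 m²; R₁ = ρL/(N·A_s) = (1.76×10^-8)(2.61)/(7×2.116e-05) = 3.102×10^-4 Ω
Section 2: A = 49.4 mm² = 4.940e-05 m²
R₂ = (1.76×10^-8)(1.97)/(4.940e-05) = 7.019×10^-4 Ω
R = R₁ + R₂ = 0.001012 Ω
V = IR = 23.1 × 0.001012 = 0.0234 V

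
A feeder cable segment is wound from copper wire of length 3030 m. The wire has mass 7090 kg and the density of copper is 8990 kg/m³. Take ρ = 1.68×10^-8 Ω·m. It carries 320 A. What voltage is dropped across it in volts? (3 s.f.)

A = m/(density·L) = 7090/(8990×3030) = 2.6028e-04 m²
R = ρL/A = (1.68×10^-8)(3030)/(2.6028e-04) = 0.1956 Ω
V = IR = 320 × 0.1956 = 62.6 V

62.6 V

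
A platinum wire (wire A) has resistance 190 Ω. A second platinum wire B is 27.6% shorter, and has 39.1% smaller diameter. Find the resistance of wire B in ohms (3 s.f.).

371 Ω

R ∝ L/d², so R_B/R_A = (1 − 27.6/100) × (1 − 39.1/100)⁻²
= 0.724 × 2.696 = 1.952
R_B = 1.952 × 190 = 371 Ω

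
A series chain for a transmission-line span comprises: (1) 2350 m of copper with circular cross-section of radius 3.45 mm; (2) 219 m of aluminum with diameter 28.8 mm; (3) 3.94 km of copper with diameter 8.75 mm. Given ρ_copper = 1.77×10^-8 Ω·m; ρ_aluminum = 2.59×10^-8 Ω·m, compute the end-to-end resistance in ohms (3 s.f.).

Seg 1: A = πr² = π(3.4500e-03 m)² = 3.739e-05 m²
R_1 = (1.77×10^-8)(2350)/(3.739e-05) = 1.112 Ω
Seg 2: A = π(d/2)² = π(1.4400e-02 m)² = 6.514e-04 m²
R_2 = (2.59×10^-8)(219)/(6.514e-04) = 0.008707 Ω
Seg 3: A = π(d/2)² = π(4.3750e-03 m)² = 6.013e-05 m²
R_3 = (1.77×10^-8)(3940)/(6.013e-05) = 1.16 Ω
R_total = R_1 + R_2 + R_3 = 2.28 Ω

2.28 Ω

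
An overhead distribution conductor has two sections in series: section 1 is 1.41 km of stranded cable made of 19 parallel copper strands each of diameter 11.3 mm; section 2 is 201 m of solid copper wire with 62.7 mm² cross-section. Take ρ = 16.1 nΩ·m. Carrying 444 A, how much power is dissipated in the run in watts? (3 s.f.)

12500 W

ρ = 16.1 nΩ·m = 1.61×10^-8 Ω·m
Section 1: A_strand = π(5.6500e-03)² = 1.003e-04 m²; R₁ = ρL/(N·A_s) = (1.61×10^-8)(1410)/(19×1.003e-04) = 0.01191 Ω
Section 2: A = 62.7 mm² = 6.270e-05 m²
R₂ = (1.61×10^-8)(201)/(6.270e-05) = 0.05161 Ω
R = R₁ + R₂ = 0.06353 Ω
P = I²R = (444)² × 0.06353 = 12500 W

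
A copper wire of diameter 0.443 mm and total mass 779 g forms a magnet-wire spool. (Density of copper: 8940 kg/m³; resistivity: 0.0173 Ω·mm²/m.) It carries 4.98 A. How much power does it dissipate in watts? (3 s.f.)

1570 W

ρ = 0.0173 Ω·mm²/m = 1.73×10^-8 Ω·m
A = π(d/2)² = π(2.2150e-04 m)² = 1.5413e-07 m²
L = m/(density·A) = 0.779/(8940×1.5413e-07) = 565.3 m
R = ρL/A = (1.73×10^-8)(565.3)/(1.5413e-07) = 63.45 Ω
P = I²R = (4.98)² × 63.45 = 1570 W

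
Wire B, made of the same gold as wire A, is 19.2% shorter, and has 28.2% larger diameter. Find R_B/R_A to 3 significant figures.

0.492

R ∝ L/d², so R_B/R_A = (1 − 19.2/100) × (1 + 28.2/100)⁻²
= 0.808 × 0.6085 = 0.492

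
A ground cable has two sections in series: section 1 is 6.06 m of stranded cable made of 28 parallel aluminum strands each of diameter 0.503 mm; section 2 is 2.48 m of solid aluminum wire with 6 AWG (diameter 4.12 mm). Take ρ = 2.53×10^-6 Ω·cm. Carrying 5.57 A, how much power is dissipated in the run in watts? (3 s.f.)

1.00 W

ρ = 2.53×10^-6 Ω·cm = 2.53×10^-8 Ω·m
Section 1: A_strand = π(2.5150e-04)² = 1.987e-07 m²; R₁ = ρL/(N·A_s) = (2.53×10^-8)(6.06)/(28×1.987e-07) = 0.02756 Ω
Section 2: A = π(4.12/2 mm)² = π(2.0600e-03 m)² = 1.333e-05 m²
R₂ = (2.53×10^-8)(2.48)/(1.333e-05) = 0.004706 Ω
R = R₁ + R₂ = 0.03226 Ω
P = I²R = (5.57)² × 0.03226 = 1.00 W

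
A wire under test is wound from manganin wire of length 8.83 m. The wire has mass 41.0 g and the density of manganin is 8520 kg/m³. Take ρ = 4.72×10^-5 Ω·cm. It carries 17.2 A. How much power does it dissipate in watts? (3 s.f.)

2260 W

ρ = 4.72×10^-5 Ω·cm = 4.72×10^-7 Ω·m
A = m/(density·L) = 0.041/(8520×8.83) = 5.4498e-07 m²
R = ρL/A = (4.72×10^-7)(8.83)/(5.4498e-07) = 7.647 Ω
P = I²R = (17.2)² × 7.647 = 2260 W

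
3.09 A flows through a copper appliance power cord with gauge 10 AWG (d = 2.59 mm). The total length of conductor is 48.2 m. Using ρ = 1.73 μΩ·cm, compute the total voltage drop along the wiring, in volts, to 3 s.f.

0.489 V

ρ = 1.73 μΩ·cm = 1.73×10^-8 Ω·m
A = π(2.59/2 mm)² = π(1.2950e-03 m)² = 5.269e-06 m²
R = ρL/A = (1.73×10^-8)(48.2)/(5.269e-06) = 0.1583 Ω
V = IR = 3.09 × 0.1583 = 0.489 V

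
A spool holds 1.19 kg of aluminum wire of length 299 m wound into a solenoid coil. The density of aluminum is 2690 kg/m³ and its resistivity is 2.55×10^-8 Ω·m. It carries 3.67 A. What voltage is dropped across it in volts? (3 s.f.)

18.9 V

A = m/(density·L) = 1.19/(2690×299) = 1.4795e-06 m²
R = ρL/A = (2.55×10^-8)(299)/(1.4795e-06) = 5.153 Ω
V = IR = 3.67 × 5.153 = 18.9 V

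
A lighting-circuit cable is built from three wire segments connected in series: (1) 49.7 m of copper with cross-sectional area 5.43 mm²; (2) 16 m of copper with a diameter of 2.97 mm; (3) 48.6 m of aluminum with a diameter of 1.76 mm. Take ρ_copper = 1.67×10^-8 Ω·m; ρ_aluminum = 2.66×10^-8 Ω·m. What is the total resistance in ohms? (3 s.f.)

0.723 Ω

Seg 1: A = 5.43 mm² = 5.430e-06 m²
R_1 = (1.67×10^-8)(49.7)/(5.430e-06) = 0.1529 Ω
Seg 2: A = π(d/2)² = π(1.4850e-03 m)² = 6.928e-06 m²
R_2 = (1.67×10^-8)(16)/(6.928e-06) = 0.03857 Ω
Seg 3: A = π(d/2)² = π(8.8000e-04 m)² = 2.433e-06 m²
R_3 = (2.66×10^-8)(48.6)/(2.433e-06) = 0.5314 Ω
R_total = R_1 + R_2 + R_3 = 0.723 Ω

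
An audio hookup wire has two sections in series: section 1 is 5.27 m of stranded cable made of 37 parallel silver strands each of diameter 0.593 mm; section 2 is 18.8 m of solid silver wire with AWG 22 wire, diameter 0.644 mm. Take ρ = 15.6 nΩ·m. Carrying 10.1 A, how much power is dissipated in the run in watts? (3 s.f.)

ρ = 15.6 nΩ·m = 1.56×10^-8 Ω·m
Section 1: A_strand = π(2.9650e-04)² = 2.762e-07 m²; R₁ = ρL/(N·A_s) = (1.56×10^-8)(5.27)/(37×2.762e-07) = 0.008045 Ω
Section 2: A = π(0.644/2 mm)² = π(3.2200e-04 m)² = 3.257e-07 m²
R₂ = (1.56×10^-8)(18.8)/(3.257e-07) = 0.9004 Ω
R = R₁ + R₂ = 0.9084 Ω
P = I²R = (10.1)² × 0.9084 = 92.7 W

92.7 W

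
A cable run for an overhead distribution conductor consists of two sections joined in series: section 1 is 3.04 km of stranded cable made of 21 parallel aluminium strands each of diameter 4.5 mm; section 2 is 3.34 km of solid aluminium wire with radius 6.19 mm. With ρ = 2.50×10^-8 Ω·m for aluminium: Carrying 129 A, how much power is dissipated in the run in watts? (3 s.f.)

Section 1: A_strand = π(2.2500e-03)² = 1.590e-05 m²; R₁ = ρL/(N·A_s) = (2.50×10^-8)(3040)/(21×1.590e-05) = 0.2276 Ω
Section 2: A = πr² = π(6.1900e-03 m)² = 1.204e-04 m²
R₂ = (2.50×10^-8)(3340)/(1.204e-04) = 0.6937 Ω
R = R₁ + R₂ = 0.9212 Ω
P = I²R = (129)² × 0.9212 = 15300 W

15300 W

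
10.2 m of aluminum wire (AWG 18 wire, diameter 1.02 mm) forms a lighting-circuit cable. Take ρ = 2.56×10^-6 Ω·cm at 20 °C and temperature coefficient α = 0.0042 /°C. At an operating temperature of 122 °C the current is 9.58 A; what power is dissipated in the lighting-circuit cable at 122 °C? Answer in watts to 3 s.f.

41.9 W

ρ = 2.56×10^-6 Ω·cm = 2.56×10^-8 Ω·m
A = π(1.02/2 mm)² = π(5.1000e-04 m)² = 8.171e-07 m²
R₍20₎ = ρL/A = (2.56×10^-8)(10.2)/(8.171e-07) = 0.3196 Ω
R₍122₎ = R₍20₎(1 + αΔT) = 0.3196 × (1 + 0.0042×102) = 0.4565 Ω
P = I²R = (9.58)² × 0.4565 = 41.9 W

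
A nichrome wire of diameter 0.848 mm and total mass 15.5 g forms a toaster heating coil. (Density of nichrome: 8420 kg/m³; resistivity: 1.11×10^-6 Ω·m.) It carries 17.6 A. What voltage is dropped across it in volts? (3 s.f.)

A = π(d/2)² = π(4.2400e-04 m)² = 5.6478e-07 m²
L = m/(density·A) = 0.0155/(8420×5.6478e-07) = 3.259 m
R = ρL/A = (1.11×10^-6)(3.259)/(5.6478e-07) = 6.406 Ω
V = IR = 17.6 × 6.406 = 113 V

113 V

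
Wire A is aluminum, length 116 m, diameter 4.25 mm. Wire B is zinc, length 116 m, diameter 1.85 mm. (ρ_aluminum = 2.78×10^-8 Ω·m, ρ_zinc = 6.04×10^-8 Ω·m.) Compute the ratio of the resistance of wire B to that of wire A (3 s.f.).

R ∝ ρL/d², so R_B/R_A = (ρ_B/ρ_A) × (d_A/d_B)²
= (6.04×10^-8/2.78×10^-8) × (4.25/1.85)² = 11.5

11.5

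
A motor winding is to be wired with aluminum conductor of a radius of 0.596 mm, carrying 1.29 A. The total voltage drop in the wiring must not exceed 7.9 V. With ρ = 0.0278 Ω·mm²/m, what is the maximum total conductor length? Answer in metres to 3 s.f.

246 m

ρ = 0.0278 Ω·mm²/m = 2.78×10^-8 Ω·m
A = πr² = π(5.9600e-04 m)² = 1.116e-06 m²
L_max = V_max·A/(1·ρI) = (7.9)(1.116e-06)/(2.78×10^-8×1.29) = 246 m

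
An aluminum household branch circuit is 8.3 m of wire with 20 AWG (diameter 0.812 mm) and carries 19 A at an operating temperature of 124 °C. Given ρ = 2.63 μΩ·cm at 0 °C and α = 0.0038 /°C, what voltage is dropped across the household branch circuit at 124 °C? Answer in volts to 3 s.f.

ρ = 2.63 μΩ·cm = 2.63×10^-8 Ω·m
A = π(0.812/2 mm)² = π(4.0600e-04 m)² = 5.178e-07 m²
R₍0₎ = ρL/A = (2.63×10^-8)(8.3)/(5.178e-07) = 0.4215 Ω
R₍124₎ = R₍0₎(1 + αΔT) = 0.4215 × (1 + 0.0038×124) = 0.6202 Ω
V = IR = 19 × 0.6202 = 11.8 V

11.8 V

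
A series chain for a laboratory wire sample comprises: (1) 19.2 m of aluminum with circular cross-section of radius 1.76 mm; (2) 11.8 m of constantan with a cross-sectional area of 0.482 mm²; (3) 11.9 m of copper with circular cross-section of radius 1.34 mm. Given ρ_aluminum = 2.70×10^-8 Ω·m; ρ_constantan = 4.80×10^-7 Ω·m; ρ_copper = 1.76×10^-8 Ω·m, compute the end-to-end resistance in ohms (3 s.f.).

Seg 1: A = πr² = π(1.7600e-03 m)² = 9.731e-06 m²
R_1 = (2.70×10^-8)(19.2)/(9.731e-06) = 0.05327 Ω
Seg 2: A = 0.482 mm² = 4.820e-07 m²
R_2 = (4.80×10^-7)(11.8)/(4.820e-07) = 11.75 Ω
Seg 3: A = πr² = π(1.3400e-03 m)² = 5.641e-06 m²
R_3 = (1.76×10^-8)(11.9)/(5.641e-06) = 0.03713 Ω
R_total = R_1 + R_2 + R_3 = 11.8 Ω

11.8 Ω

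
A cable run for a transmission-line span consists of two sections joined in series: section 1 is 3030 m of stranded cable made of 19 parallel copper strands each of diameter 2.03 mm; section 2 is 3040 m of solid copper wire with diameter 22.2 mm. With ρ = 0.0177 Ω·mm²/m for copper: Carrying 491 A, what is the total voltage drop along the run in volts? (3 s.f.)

496 V

ρ = 0.0177 Ω·mm²/m = 1.77×10^-8 Ω·m
Section 1: A_strand = π(1.0150e-03)² = 3.237e-06 m²; R₁ = ρL/(N·A_s) = (1.77×10^-8)(3030)/(19×3.237e-06) = 0.8721 Ω
Section 2: A = π(d/2)² = π(1.1100e-02 m)² = 3.871e-04 m²
R₂ = (1.77×10^-8)(3040)/(3.871e-04) = 0.139 Ω
R = R₁ + R₂ = 1.011 Ω
V = IR = 491 × 1.011 = 496 V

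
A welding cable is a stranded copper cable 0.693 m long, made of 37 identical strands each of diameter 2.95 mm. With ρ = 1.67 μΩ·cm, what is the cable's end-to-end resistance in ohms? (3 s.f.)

ρ = 1.67 μΩ·cm = 1.67×10^-8 Ω·m
A_strand = π(1.4750e-03 m)² = 6.835e-06 m²
R_strand = ρL/A = (1.67×10^-8)(0.693)/(6.835e-06) = 0.001693 Ω
R_total = R_strand/N = 0.001693/37 = 4.58×10^-5 Ω

4.58×10^-5 Ω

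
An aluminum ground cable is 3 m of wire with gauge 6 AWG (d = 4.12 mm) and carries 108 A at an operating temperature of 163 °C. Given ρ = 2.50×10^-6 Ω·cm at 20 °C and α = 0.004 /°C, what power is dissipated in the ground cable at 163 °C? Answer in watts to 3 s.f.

ρ = 2.50×10^-6 Ω·cm = 2.50×10^-8 Ω·m
A = π(4.12/2 mm)² = π(2.0600e-03 m)² = 1.333e-05 m²
R₍20₎ = ρL/A = (2.50×10^-8)(3)/(1.333e-05) = 0.005626 Ω
R₍163₎ = R₍20₎(1 + αΔT) = 0.005626 × (1 + 0.004×143) = 0.008844 Ω
P = I²R = (108)² × 0.008844 = 103 W

103 W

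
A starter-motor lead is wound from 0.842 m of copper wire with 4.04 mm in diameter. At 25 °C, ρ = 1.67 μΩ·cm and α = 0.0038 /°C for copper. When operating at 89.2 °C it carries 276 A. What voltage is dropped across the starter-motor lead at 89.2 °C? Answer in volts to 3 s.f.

ρ = 1.67 μΩ·cm = 1.67×10^-8 Ω·m
A = π(d/2)² = π(2.0200e-03 m)² = 1.282e-05 m²
R₍25₎ = ρL/A = (1.67×10^-8)(0.842)/(1.282e-05) = 0.001097 Ω
R₍89.2₎ = R₍25₎(1 + αΔT) = 0.001097 × (1 + 0.0038×64.2) = 0.001365 Ω
V = IR = 276 × 0.001365 = 0.377 V

0.377 V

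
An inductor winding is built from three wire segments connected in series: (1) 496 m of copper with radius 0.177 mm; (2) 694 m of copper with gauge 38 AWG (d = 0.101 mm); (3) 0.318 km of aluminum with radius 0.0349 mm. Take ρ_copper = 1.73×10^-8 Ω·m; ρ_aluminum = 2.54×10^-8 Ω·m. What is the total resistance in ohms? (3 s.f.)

Seg 1: A = πr² = π(1.7700e-04 m)² = 9.842e-08 m²
R_1 = (1.73×10^-8)(496)/(9.842e-08) = 87.18 Ω
Seg 2: A = π(0.101/2 mm)² = π(5.0500e-05 m)² = 8.012e-09 m²
R_2 = (1.73×10^-8)(694)/(8.012e-09) = 1499 Ω
Seg 3: A = πr² = π(3.4900e-05 m)² = 3.826e-09 m²
R_3 = (2.54×10^-8)(318)/(3.826e-09) = 2111 Ω
R_total = R_1 + R_2 + R_3 = 3700 Ω

3700 Ω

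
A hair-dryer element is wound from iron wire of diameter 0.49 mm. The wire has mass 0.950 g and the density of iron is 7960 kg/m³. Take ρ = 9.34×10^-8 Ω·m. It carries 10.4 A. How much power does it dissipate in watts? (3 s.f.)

33.9 W

A = π(d/2)² = π(2.4500e-04 m)² = 1.8857e-07 m²
L = m/(density·A) = 9.500×10^-4/(7960×1.8857e-07) = 0.6329 m
R = ρL/A = (9.34×10^-8)(0.6329)/(1.8857e-07) = 0.3135 Ω
P = I²R = (10.4)² × 0.3135 = 33.9 W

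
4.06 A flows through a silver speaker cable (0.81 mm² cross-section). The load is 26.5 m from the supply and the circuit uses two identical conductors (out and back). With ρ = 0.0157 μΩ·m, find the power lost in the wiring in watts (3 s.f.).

16.9 W

ρ = 0.0157 μΩ·m = 1.57×10^-8 Ω·m
A = 0.81 mm² = 8.100e-07 m²
Total conductor length (both ways) L = 2 × 26.5 = 53 m
R = ρL/A = (1.57×10^-8)(53)/(8.100e-07) = 1.027 Ω
P = I²R = (4.06)² × 1.027 = 16.9 W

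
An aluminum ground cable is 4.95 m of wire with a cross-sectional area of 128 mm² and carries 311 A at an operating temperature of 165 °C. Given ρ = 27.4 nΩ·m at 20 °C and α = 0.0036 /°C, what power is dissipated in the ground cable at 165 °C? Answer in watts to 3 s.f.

ρ = 27.4 nΩ·m = 2.74×10^-8 Ω·m
A = 128 mm² = 1.280e-04 m²
R₍20₎ = ρL/A = (2.74×10^-8)(4.95)/(1.280e-04) = 0.00106 Ω
R₍165₎ = R₍20₎(1 + αΔT) = 0.00106 × (1 + 0.0036×145) = 0.001613 Ω
P = I²R = (311)² × 0.001613 = 156 W

156 W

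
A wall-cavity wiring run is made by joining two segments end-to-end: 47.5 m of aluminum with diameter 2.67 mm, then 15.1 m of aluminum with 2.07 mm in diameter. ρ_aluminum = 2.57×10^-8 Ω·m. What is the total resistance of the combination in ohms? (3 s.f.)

Segment 1: A = π(d/2)² = π(1.3350e-03 m)² = 5.599e-06 m²
R₁ = ρL/A = (2.57×10^-8)(47.5)/(5.599e-06) = 0.218 Ω
Segment 2: A = π(d/2)² = π(1.0350e-03 m)² = 3.365e-06 m²
R₂ = (2.57×10^-8)(15.1)/(3.365e-06) = 0.1153 Ω
R = R₁ + R₂ = 0.333 Ω

0.333 Ω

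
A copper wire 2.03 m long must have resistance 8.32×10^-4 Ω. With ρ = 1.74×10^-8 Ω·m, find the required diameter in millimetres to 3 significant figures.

7.35 mm

A = ρL/R = (1.74×10^-8)(2.03)/(8.32×10^-4) = 4.245e-05 m²
d = 2√(A/π) = 7.352e-03 m = 7.35 mm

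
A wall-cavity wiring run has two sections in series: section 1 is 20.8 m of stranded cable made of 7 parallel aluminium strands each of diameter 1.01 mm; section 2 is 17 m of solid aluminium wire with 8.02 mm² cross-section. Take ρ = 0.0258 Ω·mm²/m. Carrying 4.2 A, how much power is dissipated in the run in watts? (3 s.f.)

ρ = 0.0258 Ω·mm²/m = 2.58×10^-8 Ω·m
Section 1: A_strand = π(5.0500e-04)² = 8.012e-07 m²; R₁ = ρL/(N·A_s) = (2.58×10^-8)(20.8)/(7×8.012e-07) = 0.09569 Ω
Section 2: A = 8.02 mm² = 8.020e-06 m²
R₂ = (2.58×10^-8)(17)/(8.020e-06) = 0.05469 Ω
R = R₁ + R₂ = 0.1504 Ω
P = I²R = (4.2)² × 0.1504 = 2.65 W

2.65 W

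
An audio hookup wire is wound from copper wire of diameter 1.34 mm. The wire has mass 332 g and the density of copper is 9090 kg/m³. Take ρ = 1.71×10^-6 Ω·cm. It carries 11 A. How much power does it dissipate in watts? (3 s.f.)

ρ = 1.71×10^-6 Ω·cm = 1.71×10^-8 Ω·m
A = π(d/2)² = π(6.7000e-04 m)² = 1.4103e-06 m²
L = m/(density·A) = 0.332/(9090×1.4103e-06) = 25.9 m
R = ρL/A = (1.71×10^-8)(25.9)/(1.4103e-06) = 0.314 Ω
P = I²R = (11)² × 0.314 = 38.0 W

38.0 W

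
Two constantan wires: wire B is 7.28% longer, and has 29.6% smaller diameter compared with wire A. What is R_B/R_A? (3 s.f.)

R ∝ L/d², so R_B/R_A = (1 + 7.28/100) × (1 − 29.6/100)⁻²
= 1.073 × 2.018 = 2.16

2.16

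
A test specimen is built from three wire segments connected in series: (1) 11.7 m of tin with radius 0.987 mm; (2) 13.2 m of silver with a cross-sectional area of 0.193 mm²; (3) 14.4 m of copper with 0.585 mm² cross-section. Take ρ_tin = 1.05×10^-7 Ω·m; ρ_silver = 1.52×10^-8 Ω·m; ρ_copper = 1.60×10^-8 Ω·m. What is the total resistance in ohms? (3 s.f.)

Seg 1: A = πr² = π(9.8700e-04 m)² = 3.060e-06 m²
R_1 = (1.05×10^-7)(11.7)/(3.060e-06) = 0.4014 Ω
Seg 2: A = 0.193 mm² = 1.930e-07 m²
R_2 = (1.52×10^-8)(13.2)/(1.930e-07) = 1.04 Ω
Seg 3: A = 0.585 mm² = 5.850e-07 m²
R_3 = (1.60×10^-8)(14.4)/(5.850e-07) = 0.3938 Ω
R_total = R_1 + R_2 + R_3 = 1.83 Ω

1.83 Ω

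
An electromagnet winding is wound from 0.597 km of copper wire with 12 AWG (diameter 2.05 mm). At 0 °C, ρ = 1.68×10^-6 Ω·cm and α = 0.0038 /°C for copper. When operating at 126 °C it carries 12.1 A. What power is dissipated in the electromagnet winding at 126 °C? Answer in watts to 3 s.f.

ρ = 1.68×10^-6 Ω·cm = 1.68×10^-8 Ω·m
A = π(2.05/2 mm)² = π(1.0250e-03 m)² = 3.301e-06 m²
R₍0₎ = ρL/A = (1.68×10^-8)(597)/(3.301e-06) = 3.039 Ω
R₍126₎ = R₍0₎(1 + αΔT) = 3.039 × (1 + 0.0038×126) = 4.494 Ω
P = I²R = (12.1)² × 4.494 = 658 W

658 W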